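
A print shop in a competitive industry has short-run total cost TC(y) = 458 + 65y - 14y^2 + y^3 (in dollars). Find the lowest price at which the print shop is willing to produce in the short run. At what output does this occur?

$16 per unit, at y = 7

The shutdown price is the minimum of AVC. VC = 65y - 14y^2 + y^3, so AVC = 65 - 14y + y^2.
dAVC/dy = -14 + 2y = 0 gives y = 7. min AVC = 65 - 14·7 + 7^2 = 16.
The firm shuts down for any P below $16.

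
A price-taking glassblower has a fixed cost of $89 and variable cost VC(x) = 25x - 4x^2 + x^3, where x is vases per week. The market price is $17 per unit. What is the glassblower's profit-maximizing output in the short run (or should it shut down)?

From TC, MC = TC'(x) = 25 - 8x + 3x^2 and AVC = VC/x = 25 - 4x + x^2.
AVC is minimized where dAVC/dx = -4 + 2x = 0, at x = 2; min AVC = 25 - 4·2 + 2^2 = $21.
With P < min AVC ($17 < $21), every unit sold adds to the loss.
The firm minimizes its loss by shutting down and losing only its fixed cost of $89.

Shut down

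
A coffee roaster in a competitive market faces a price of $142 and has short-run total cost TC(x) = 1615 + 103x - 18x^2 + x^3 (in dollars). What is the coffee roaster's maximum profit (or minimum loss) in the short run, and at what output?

AVC = 103 - 18x + x^2; min AVC = $22 at x = 9. Since P = $142 ≥ min AVC, the firm produces.
MC = 103 - 36x + 3x^2. Setting P = MC and taking the root on the rising branch gives x* = 13.
TR = 142·13 = 1846. TC = 1615 + 494 = 2109. Profit = 1846 − 2109 = -$263.
Shutting down would mean losing the fixed cost of $1615, so operating at a loss of $263 is better by $1352.

Profit = -$263 at x = 13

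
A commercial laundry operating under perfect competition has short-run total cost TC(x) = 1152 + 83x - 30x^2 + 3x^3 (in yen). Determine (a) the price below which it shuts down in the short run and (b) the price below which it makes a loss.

AVC = 83 - 30x + 3x^2; minimized at x = 5, giving min AVC = ¥8. That is the shutdown price.
ATC = 1152/x + 83 - 30x + 3x^2. Setting dATC/dx = −1152/x^2 − 30 + 6x = 0 gives x = 8 (since 6·8^3 − 30·8^2 = 1152).
min ATC = 1152/8 + 83 − 30·8 + 3·8^2 = ¥179. That is the break-even price.
Between these two prices the firm operates at a loss; above ¥179 it earns a profit.

Shutdown price = ¥8; break-even price = ¥179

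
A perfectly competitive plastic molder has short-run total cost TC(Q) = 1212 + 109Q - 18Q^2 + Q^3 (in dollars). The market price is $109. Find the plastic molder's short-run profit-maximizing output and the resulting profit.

Profit = -$348 at Q = 12

AVC = 109 - 18Q + Q^2 has its minimum $28 at Q = 9; price $109 clears that bar, so the firm operates.
With MC = 109 - 36Q + 3Q^2, P = MC on the upward-sloping part at Q* = 12.
TR = 109·12 = 1308. TC = 1212 + 444 = 1656. Profit = 1308 − 1656 = -$348.
By producing, the firm covers all variable cost plus $864 of fixed cost; shutting down would lose the full $1212.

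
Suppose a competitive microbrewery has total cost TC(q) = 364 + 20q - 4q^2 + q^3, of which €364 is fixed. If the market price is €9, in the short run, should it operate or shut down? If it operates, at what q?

Shut down

Variable cost is VC = 20q - 4q^2 + q^3, so AVC = VC/q = 20 - 4q + q^2 and MC = dTC/dq = 20 - 8q + 3q^2.
AVC hits its minimum where MC = AVC, at q = 2, giving min AVC = 20 - 4·2 + 2^2 = €16.
With P < min AVC (€9 < €16), every unit sold adds to the loss.
Best response: produce nothing and absorb the €364 fixed cost.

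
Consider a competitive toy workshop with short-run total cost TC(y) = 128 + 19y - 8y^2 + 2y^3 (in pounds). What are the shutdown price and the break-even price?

Shutdown price = £11; break-even price = £51

Shutdown price = min AVC. AVC = 19 - 8y + 2y^2, with vertex at y = 2 and minimum £11.
ATC = 128/y + 19 - 8y + 2y^2. Setting dATC/dy = −128/y^2 − 8 + 4y = 0 gives y = 4 (since 4·4^3 − 8·4^2 = 128).
min ATC = 128/4 + 19 − 8·4 + 2·4^2 = £51. That is the break-even price.
Between these two prices the firm operates at a loss; above £51 it earns a profit.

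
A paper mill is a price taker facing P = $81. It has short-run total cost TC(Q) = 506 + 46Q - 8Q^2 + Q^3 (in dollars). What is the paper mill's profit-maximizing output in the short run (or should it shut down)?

Produce at Q = 7

From TC, MC = TC'(Q) = 46 - 16Q + 3Q^2 and AVC = VC/Q = 46 - 8Q + Q^2.
AVC hits its minimum where MC = AVC, at Q = 4, giving min AVC = 46 - 8·4 + 4^2 = $30.
Because $81 ≥ $30, revenue can cover variable cost; the firm operates.
Solving P = MC: -35 - 16Q + 3Q^2 = 0 ⇒ Q = -5/3 or 7. On the upward-sloping branch, Q* = 7.
Check: AVC at Q = 7 is $39 ≤ P, so revenue covers variable cost.
Profit = P·Q − TC = 81·7 − 779 = -$212, a loss, but smaller than the $506 fixed cost the firm would lose by shutting down.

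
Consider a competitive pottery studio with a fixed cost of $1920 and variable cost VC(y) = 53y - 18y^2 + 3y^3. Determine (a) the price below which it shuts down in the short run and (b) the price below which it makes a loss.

Shutdown price = $26; break-even price = $341

Shutdown price = min AVC. AVC = 53 - 18y + 3y^2, with vertex at y = 3 and minimum $26.
ATC = 1920/y + 53 - 18y + 3y^2. Setting dATC/dy = −1920/y^2 − 18 + 6y = 0 gives y = 8 (since 6·8^3 − 18·8^2 = 1920).
min ATC = 1920/8 + 53 − 18·8 + 3·8^2 = $341. That is the break-even price.
For $26 ≤ P < $341 the firm produces at a loss; below $26 it shuts down.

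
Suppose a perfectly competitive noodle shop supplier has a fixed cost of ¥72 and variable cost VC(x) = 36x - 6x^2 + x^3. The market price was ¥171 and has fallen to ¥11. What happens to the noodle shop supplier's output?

AVC = 36 - 6x + x^2, minimized at x = 3 where min AVC = ¥27. MC = 36 - 12x + 3x^2.
At P = ¥171 ≥ min AVC, set P = MC on the rising branch: x = 9.
At P = ¥11 < min AVC = ¥27, price no longer covers variable cost at any output, so the firm shuts down: x = 0.

Output falls from 9 to 0 (the firm shuts down)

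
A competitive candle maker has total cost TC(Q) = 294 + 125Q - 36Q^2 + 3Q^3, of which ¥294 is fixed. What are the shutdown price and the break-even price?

Shutdown price = min AVC. AVC = 125 - 36Q + 3Q^2, with vertex at Q = 6 and minimum ¥17.
ATC = 294/Q + 125 - 36Q + 3Q^2. Setting dATC/dQ = −294/Q^2 − 36 + 6Q = 0 gives Q = 7 (since 6·7^3 − 36·7^2 = 294).
min ATC = 294/7 + 125 − 36·7 + 3·7^2 = ¥62. That is the break-even price.
Between these two prices the firm operates at a loss; above ¥62 it earns a profit.

Shutdown price = ¥17; break-even price = ¥62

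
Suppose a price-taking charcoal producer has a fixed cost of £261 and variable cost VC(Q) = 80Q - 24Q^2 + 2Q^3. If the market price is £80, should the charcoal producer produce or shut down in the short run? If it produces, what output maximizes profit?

Strip out fixed cost: VC = 80Q - 24Q^2 + 2Q^3. Then AVC = 80 - 24Q + 2Q^2 and MC = 80 - 48Q + 6Q^2.
AVC is minimized where dAVC/dQ = -24 + 4Q = 0, at Q = 6; min AVC = 80 - 24·6 + 2·6^2 = £8.
Since P = £80 ≥ min AVC = £8, price covers variable cost and the firm should produce.
Set P = MC: 80 = 80 - 48Q + 6Q^2 → -48Q + 6Q^2 = 0. The roots are Q = 0 and Q = 8; the profit-maximizing output is on the rising part of MC, so Q* = 8.
Check: AVC at Q = 8 is £16 ≤ P, so revenue covers variable cost.
Profit = P·Q − TC = 80·8 − 389 = £251.

Produce at Q = 8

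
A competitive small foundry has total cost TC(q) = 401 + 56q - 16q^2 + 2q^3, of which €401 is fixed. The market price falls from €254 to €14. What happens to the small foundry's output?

MC = 56 - 32q + 6q^2; the shutdown threshold is min AVC = €24 (at q = 4).
With P = €254 above the shutdown price, P = MC gives q = 9.
At P = €14 < min AVC = €24, price no longer covers variable cost at any output, so the firm shuts down: q = 0.

Output falls from 9 to 0 (the firm shuts down)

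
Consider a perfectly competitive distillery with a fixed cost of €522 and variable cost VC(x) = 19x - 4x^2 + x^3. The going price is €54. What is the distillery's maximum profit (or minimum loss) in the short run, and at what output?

Profit = -€372 at x = 5

AVC = 19 - 4x + x^2; min AVC = €15 at x = 2. Since P = €54 ≥ min AVC, the firm produces.
With MC = 19 - 8x + 3x^2, P = MC on the upward-sloping part at x* = 5.
TR = 54·5 = 270. TC = 522 + 120 = 642. Profit = 270 − 642 = -€372.
By producing, the firm covers all variable cost plus €150 of fixed cost; shutting down would lose the full €522.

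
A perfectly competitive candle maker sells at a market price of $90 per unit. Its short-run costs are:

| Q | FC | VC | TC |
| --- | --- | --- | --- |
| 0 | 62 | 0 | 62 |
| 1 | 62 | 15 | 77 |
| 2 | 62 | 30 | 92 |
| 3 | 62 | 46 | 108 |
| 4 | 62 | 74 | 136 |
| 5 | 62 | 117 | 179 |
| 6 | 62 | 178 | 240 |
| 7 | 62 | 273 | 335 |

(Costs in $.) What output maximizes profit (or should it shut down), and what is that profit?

Compute π = P·Q − TC at each output: Q=0: -62; Q=1: 13; Q=2: 88; Q=3: 162; Q=4: 224; Q=5: 271; Q=6: 300; Q=7: 295.
Profit is maximized at Q = 6. AVC there is 178/6 = $29.67 ≤ P, so producing beats shutting down (which would give -$62).

Q = 6; profit = $300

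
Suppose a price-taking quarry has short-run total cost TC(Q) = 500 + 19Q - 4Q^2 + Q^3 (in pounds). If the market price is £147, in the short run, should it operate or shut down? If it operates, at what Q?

Produce at Q = 8

From TC, MC = TC'(Q) = 19 - 8Q + 3Q^2 and AVC = VC/Q = 19 - 4Q + Q^2.
AVC is minimized where dAVC/dQ = -4 + 2Q = 0, at Q = 2; min AVC = 19 - 4·2 + 2^2 = £15.
P = £147 exceeds min AVC = £15, so the firm stays open.
Set P = MC: 147 = 19 - 8Q + 3Q^2 → -128 - 8Q + 3Q^2 = 0. The roots are Q = -16/3 and Q = 8; the profit-maximizing output is on the rising part of MC, so Q* = 8.
Check: AVC at Q = 8 is £51 ≤ P, so revenue covers variable cost.
Profit = P·Q − TC = 147·8 − 908 = £268.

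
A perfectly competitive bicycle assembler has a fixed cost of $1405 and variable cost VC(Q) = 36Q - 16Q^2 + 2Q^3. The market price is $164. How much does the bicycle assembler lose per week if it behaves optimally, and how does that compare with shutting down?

Profit = -$381 at Q = 8

AVC = 36 - 16Q + 2Q^2; min AVC = $4 at Q = 4. Since P = $164 ≥ min AVC, the firm produces.
MC = 36 - 32Q + 6Q^2. Setting P = MC and taking the root on the rising branch gives Q* = 8.
TR = 164·8 = 1312. TC = 1405 + 288 = 1693. Profit = 1312 − 1693 = -$381.
Shutting down would mean losing the fixed cost of $1405, so operating at a loss of $381 is better by $1024.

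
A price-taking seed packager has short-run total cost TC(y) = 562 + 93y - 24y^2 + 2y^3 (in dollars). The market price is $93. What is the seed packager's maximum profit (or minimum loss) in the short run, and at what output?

AVC = 93 - 24y + 2y^2 has its minimum $21 at y = 6; price $93 clears that bar, so the firm operates.
With MC = 93 - 48y + 6y^2, P = MC on the upward-sloping part at y* = 8.
TR = 93·8 = 744. TC = 562 + 232 = 794. Profit = 744 − 794 = -$50.
Shutting down would mean losing the fixed cost of $562, so operating at a loss of $50 is better by $512.

Profit = -$50 at y = 8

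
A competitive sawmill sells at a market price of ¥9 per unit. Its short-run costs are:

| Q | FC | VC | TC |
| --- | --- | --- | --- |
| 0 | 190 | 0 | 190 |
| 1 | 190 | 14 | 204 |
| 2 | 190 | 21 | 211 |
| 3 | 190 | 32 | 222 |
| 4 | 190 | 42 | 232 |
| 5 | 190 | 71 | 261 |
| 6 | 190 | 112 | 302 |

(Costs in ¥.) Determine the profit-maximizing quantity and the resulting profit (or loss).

Q = 0 (shut down); profit = -¥190

Tabulate TR − TC: Q=0: -190; Q=1: -195; Q=2: -193; Q=3: -195; Q=4: -196; Q=5: -216; Q=6: -248.
Profit is highest at Q = 0. Equivalently, the lowest AVC in the table is 21/2 ≈ ¥10.50 at Q = 2, and P = ¥9 falls below it — price never covers variable cost, so the firm shuts down and loses only its fixed cost.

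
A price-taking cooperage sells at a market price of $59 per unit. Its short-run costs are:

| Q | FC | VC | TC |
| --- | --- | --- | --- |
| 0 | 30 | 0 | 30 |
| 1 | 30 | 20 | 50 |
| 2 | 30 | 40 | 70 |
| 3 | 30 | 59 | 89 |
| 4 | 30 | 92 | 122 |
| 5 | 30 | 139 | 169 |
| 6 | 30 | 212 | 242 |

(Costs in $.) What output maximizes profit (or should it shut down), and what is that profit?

Compute π = P·Q − TC at each output: Q=0: -30; Q=1: 9; Q=2: 48; Q=3: 88; Q=4: 114; Q=5: 126; Q=6: 112.
Profit is maximized at Q = 5. AVC there is 139/5 = $27.80 ≤ P, so producing beats shutting down (which would give -$30).

Q = 5; profit = $126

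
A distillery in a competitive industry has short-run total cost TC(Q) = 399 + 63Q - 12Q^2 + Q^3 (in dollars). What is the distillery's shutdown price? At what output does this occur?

Short-run supply begins at min AVC. From VC = 63Q - 12Q^2 + Q^3, AVC = 63 - 12Q + Q^2.
dAVC/dQ = -12 + 2Q = 0 gives Q = 6. min AVC = 63 - 12·6 + 6^2 = 27.
The firm shuts down for any P below $27.

$27 per unit, at Q = 6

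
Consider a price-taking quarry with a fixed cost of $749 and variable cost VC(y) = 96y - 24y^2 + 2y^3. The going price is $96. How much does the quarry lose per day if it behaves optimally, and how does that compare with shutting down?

AVC = 96 - 24y + 2y^2; min AVC = $24 at y = 6. Since P = $96 ≥ min AVC, the firm produces.
With MC = 96 - 48y + 6y^2, P = MC on the upward-sloping part at y* = 8.
TR = 96·8 = 768. TC = 749 + 256 = 1005. Profit = 768 − 1005 = -$237.
Shutting down would mean losing the fixed cost of $749, so operating at a loss of $237 is better by $512.

Profit = -$237 at y = 8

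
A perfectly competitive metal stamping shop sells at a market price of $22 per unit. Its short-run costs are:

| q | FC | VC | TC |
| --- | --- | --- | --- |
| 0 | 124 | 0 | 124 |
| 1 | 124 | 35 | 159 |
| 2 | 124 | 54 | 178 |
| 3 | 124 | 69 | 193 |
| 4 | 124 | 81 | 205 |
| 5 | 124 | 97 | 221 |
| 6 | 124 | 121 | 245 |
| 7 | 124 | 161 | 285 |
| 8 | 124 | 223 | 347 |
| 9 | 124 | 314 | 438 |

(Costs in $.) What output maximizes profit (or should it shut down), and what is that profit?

q = 5; profit = -$111

Profit at each row (π = 22q − TC): q=0: -124; q=1: -137; q=2: -134; q=3: -127; q=4: -117; q=5: -111; q=6: -113; q=7: -131; q=8: -171; q=9: -240.
Profit is maximized at q = 5. AVC there is 97/5 = $19.40 ≤ P, so producing beats shutting down (which would give -$124).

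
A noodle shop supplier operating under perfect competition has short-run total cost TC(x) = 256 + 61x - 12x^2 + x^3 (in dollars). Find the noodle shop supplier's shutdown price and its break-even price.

Shutdown price = $25; break-even price = $61

Shutdown price = min AVC. AVC = 61 - 12x + x^2, with vertex at x = 6 and minimum $25.
ATC = 256/x + 61 - 12x + x^2. Setting dATC/dx = −256/x^2 − 12 + 2x = 0 gives x = 8 (since 2·8^3 − 12·8^2 = 256).
min ATC = 256/8 + 61 − 12·8 + 8^2 = $61. That is the break-even price.
Between these two prices the firm operates at a loss; above $61 it earns a profit.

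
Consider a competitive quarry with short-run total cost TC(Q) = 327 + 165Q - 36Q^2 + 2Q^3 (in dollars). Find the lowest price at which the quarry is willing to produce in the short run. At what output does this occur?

The firm shuts down when price falls below the minimum of average variable cost. AVC = VC/Q = 165 - 36Q + 2Q^2.
At the minimum of AVC, MC = AVC. MC = 165 - 72Q + 6Q^2; setting MC = AVC gives 4Q^2 - 36Q = 0, so Q = 9. min AVC = 3.
The firm shuts down for any P below $3.

$3 per unit, at Q = 9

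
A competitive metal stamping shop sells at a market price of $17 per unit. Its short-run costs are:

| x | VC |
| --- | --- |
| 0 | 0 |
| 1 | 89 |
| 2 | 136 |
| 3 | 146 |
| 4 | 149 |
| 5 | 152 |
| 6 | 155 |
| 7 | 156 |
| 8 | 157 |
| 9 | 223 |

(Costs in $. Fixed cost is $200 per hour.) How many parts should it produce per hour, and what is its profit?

Profit at each row (π = 17x − TC): x=0: -200; x=1: -272; x=2: -302; x=3: -295; x=4: -281; x=5: -267; x=6: -253; x=7: -237; x=8: -221; x=9: -270.
Profit is highest at x = 0. Equivalently, the lowest AVC in the table is 157/8 ≈ $19.62 at x = 8, and P = $17 falls below it — price never covers variable cost, so the firm shuts down and loses only its fixed cost.

x = 0 (shut down); profit = -$200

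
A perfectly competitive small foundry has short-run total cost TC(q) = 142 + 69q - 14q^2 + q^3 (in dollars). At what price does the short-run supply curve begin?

The firm shuts down when price falls below the minimum of average variable cost. AVC = VC/q = 69 - 14q + q^2.
dAVC/dq = -14 + 2q = 0 gives q = 7. min AVC = 69 - 14·7 + 7^2 = 20.
The firm shuts down for any P below $20.

$20 per unit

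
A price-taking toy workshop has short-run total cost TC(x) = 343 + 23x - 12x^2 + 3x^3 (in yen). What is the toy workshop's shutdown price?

The firm shuts down when price falls below the minimum of average variable cost. AVC = VC/x = 23 - 12x + 3x^2.
At the minimum of AVC, MC = AVC. MC = 23 - 24x + 9x^2; setting MC = AVC gives 6x^2 - 12x = 0, so x = 2. min AVC = 11.
The firm shuts down for any P below ¥11.

¥11 per unit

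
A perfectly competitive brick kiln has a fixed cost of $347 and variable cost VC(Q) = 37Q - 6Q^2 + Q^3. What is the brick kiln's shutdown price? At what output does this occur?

$28 per unit, at Q = 3

The shutdown price is the minimum of AVC. VC = 37Q - 6Q^2 + Q^3, so AVC = 37 - 6Q + Q^2.
dAVC/dQ = -6 + 2Q = 0 gives Q = 3. min AVC = 37 - 6·3 + 3^2 = 28.
For P < $28 the firm produces nothing.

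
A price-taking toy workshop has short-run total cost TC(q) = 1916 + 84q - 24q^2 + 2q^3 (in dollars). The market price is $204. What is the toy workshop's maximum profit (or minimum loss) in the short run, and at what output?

AVC = 84 - 24q + 2q^2 has its minimum $12 at q = 6; price $204 clears that bar, so the firm operates.
MC = 84 - 48q + 6q^2. Setting P = MC and taking the root on the rising branch gives q* = 10.
TR = 204·10 = 2040. TC = 1916 + 440 = 2356. Profit = 2040 − 2356 = -$316.
Shutting down would mean losing the fixed cost of $1916, so operating at a loss of $316 is better by $1600.

Profit = -$316 at q = 10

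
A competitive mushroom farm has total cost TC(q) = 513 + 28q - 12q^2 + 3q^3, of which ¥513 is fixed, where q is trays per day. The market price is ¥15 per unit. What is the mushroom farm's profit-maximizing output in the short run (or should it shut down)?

Shut down

From TC, MC = TC'(q) = 28 - 24q + 9q^2 and AVC = VC/q = 28 - 12q + 3q^2.
The AVC parabola has its vertex at q = 12/6 = 2, where AVC = 28 - 12·2 + 3·2^2 = ¥16.
P = ¥15 lies below min AVC = ¥16; no output level covers variable cost.
Shutting down limits the loss to fixed cost, ¥513.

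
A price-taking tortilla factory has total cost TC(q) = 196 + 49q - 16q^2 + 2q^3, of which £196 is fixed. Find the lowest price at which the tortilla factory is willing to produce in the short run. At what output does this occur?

£17 per unit, at q = 4

The firm shuts down when price falls below the minimum of average variable cost. AVC = VC/q = 49 - 16q + 2q^2.
dAVC/dq = -16 + 4q = 0 gives q = 4. min AVC = 49 - 16·4 + 2·4^2 = 17.
So the shutdown price is £17.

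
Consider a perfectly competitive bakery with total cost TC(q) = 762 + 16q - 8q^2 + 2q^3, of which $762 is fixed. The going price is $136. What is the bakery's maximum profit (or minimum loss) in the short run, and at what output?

AVC = 16 - 8q + 2q^2; min AVC = $8 at q = 2. Since P = $136 ≥ min AVC, the firm produces.
MC = 16 - 16q + 6q^2. Setting P = MC and taking the root on the rising branch gives q* = 6.
TR = 136·6 = 816. TC = 762 + 240 = 1002. Profit = 816 − 1002 = -$186.
By producing, the firm covers all variable cost plus $576 of fixed cost; shutting down would lose the full $762.

Profit = -$186 at q = 6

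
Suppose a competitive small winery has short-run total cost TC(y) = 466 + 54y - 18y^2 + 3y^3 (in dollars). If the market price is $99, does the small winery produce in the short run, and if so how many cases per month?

Produce at y = 5

From TC, MC = TC'(y) = 54 - 36y + 9y^2 and AVC = VC/y = 54 - 18y + 3y^2.
AVC hits its minimum where MC = AVC, at y = 3, giving min AVC = 54 - 18·3 + 3·3^2 = $27.
Since P = $99 ≥ min AVC = $27, price covers variable cost and the firm should produce.
Set P = MC: 99 = 54 - 36y + 9y^2 → -45 - 36y + 9y^2 = 0. The roots are y = -1 and y = 5; the profit-maximizing output is on the rising part of MC, so y* = 5.
Check: AVC at y = 5 is $39 ≤ P, so revenue covers variable cost.
Profit = P·y − TC = 99·5 − 661 = -$166, a loss, but smaller than the $466 fixed cost the firm would lose by shutting down.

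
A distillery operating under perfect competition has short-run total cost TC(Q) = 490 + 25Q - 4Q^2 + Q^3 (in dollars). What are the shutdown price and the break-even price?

Shutdown price = $21; break-even price = $116

Shutdown price = min AVC. AVC = 25 - 4Q + Q^2, with vertex at Q = 2 and minimum $21.
ATC = 490/Q + 25 - 4Q + Q^2. Setting dATC/dQ = −490/Q^2 − 4 + 2Q = 0 gives Q = 7 (since 2·7^3 − 4·7^2 = 490).
min ATC = 490/7 + 25 − 4·7 + 7^2 = $116. That is the break-even price.
Between these two prices the firm operates at a loss; above $116 it earns a profit.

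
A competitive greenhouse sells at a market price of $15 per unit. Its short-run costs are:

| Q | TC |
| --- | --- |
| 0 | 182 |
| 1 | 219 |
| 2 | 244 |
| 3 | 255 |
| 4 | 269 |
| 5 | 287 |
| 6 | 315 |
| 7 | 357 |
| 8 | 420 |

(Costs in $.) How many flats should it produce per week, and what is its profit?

Q = 0 (shut down); profit = -$182

Profit at each row (π = 15Q − TC): Q=0: -182; Q=1: -204; Q=2: -214; Q=3: -210; Q=4: -209; Q=5: -212; Q=6: -225; Q=7: -252; Q=8: -300.
Profit is highest at Q = 0. Equivalently, the lowest AVC in the table is 105/5 ≈ $21 at Q = 5, and P = $15 falls below it — price never covers variable cost, so the firm shuts down and loses only its fixed cost.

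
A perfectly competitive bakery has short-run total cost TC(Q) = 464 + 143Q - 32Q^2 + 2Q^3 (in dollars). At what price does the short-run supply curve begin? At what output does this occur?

$15 per unit, at Q = 8

The firm shuts down when price falls below the minimum of average variable cost. AVC = VC/Q = 143 - 32Q + 2Q^2.
At the minimum of AVC, MC = AVC. MC = 143 - 64Q + 6Q^2; setting MC = AVC gives 4Q^2 - 32Q = 0, so Q = 8. min AVC = 15.
For P < $15 the firm produces nothing.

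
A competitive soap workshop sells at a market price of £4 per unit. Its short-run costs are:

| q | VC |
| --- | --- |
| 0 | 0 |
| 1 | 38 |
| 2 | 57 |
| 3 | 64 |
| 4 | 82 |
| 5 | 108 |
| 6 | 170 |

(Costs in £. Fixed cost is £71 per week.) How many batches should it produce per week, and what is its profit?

q = 0 (shut down); profit = -£71

Profit at each row (π = 4q − TC): q=0: -71; q=1: -105; q=2: -120; q=3: -123; q=4: -137; q=5: -159; q=6: -217.
Profit is highest at q = 0. Equivalently, the lowest AVC in the table is 82/4 ≈ £20.50 at q = 4, and P = £4 falls below it — price never covers variable cost, so the firm shuts down and loses only its fixed cost.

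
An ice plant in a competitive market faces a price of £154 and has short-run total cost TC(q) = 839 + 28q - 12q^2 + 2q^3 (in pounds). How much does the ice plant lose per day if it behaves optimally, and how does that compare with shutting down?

AVC = 28 - 12q + 2q^2 has its minimum £10 at q = 3; price £154 clears that bar, so the firm operates.
With MC = 28 - 24q + 6q^2, P = MC on the upward-sloping part at q* = 7.
TR = 154·7 = 1078. TC = 839 + 294 = 1133. Profit = 1078 − 1133 = -£55.
Shutting down would mean losing the fixed cost of £839, so operating at a loss of £55 is better by £784.

Profit = -£55 at q = 7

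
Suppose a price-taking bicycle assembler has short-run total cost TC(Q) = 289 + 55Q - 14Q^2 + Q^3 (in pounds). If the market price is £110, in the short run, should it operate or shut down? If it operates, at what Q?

Strip out fixed cost: VC = 55Q - 14Q^2 + Q^3. Then AVC = 55 - 14Q + Q^2 and MC = 55 - 28Q + 3Q^2.
AVC hits its minimum where MC = AVC, at Q = 7, giving min AVC = 55 - 14·7 + 7^2 = £6.
P = £110 exceeds min AVC = £6, so the firm stays open.
Solving P = MC: -55 - 28Q + 3Q^2 = 0 ⇒ Q = -5/3 or 11. On the upward-sloping branch, Q* = 11.
Check: AVC at Q = 11 is £22 ≤ P, so revenue covers variable cost.
Profit = P·Q − TC = 110·11 − 531 = £679.

Produce at Q = 11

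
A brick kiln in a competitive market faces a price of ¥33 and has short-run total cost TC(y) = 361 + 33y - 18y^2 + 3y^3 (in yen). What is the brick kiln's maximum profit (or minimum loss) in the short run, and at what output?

AVC = 33 - 18y + 3y^2; min AVC = ¥6 at y = 3. Since P = ¥33 ≥ min AVC, the firm produces.
MC = 33 - 36y + 9y^2. Setting P = MC and taking the root on the rising branch gives y* = 4.
TR = 33·4 = 132. TC = 361 + 36 = 397. Profit = 132 − 397 = -¥265.
By producing, the firm covers all variable cost plus ¥96 of fixed cost; shutting down would lose the full ¥361.

Profit = -¥265 at y = 4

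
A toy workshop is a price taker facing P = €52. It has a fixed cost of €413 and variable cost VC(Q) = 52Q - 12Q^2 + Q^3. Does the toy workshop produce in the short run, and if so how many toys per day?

Produce at Q = 8

Strip out fixed cost: VC = 52Q - 12Q^2 + Q^3. Then AVC = 52 - 12Q + Q^2 and MC = 52 - 24Q + 3Q^2.
The AVC parabola has its vertex at Q = 12/2 = 6, where AVC = 52 - 12·6 + 6^2 = €16.
Because €52 ≥ €16, revenue can cover variable cost; the firm operates.
P = MC gives -24Q + 3Q^2 = 0, with roots 0 and 8. Take the larger (rising MC): Q* = 8.
Check: AVC at Q = 8 is €20 ≤ P, so revenue covers variable cost.
Profit = P·Q − TC = 52·8 − 573 = -€157, a loss, but smaller than the €413 fixed cost the firm would lose by shutting down.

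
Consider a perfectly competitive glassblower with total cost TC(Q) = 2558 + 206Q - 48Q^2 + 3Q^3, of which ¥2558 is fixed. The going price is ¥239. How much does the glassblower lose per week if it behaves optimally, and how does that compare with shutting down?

AVC = 206 - 48Q + 3Q^2 has its minimum ¥14 at Q = 8; price ¥239 clears that bar, so the firm operates.
MC = 206 - 96Q + 9Q^2. Setting P = MC and taking the root on the rising branch gives Q* = 11.
TR = 239·11 = 2629. TC = 2558 + 451 = 3009. Profit = 2629 − 3009 = -¥380.
Shutting down would mean losing the fixed cost of ¥2558, so operating at a loss of ¥380 is better by ¥2178.

Profit = -¥380 at Q = 11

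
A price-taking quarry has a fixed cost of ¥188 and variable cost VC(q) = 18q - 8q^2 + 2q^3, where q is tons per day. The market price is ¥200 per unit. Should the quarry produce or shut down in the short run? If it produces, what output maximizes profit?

Variable cost is VC = 18q - 8q^2 + 2q^3, so AVC = VC/q = 18 - 8q + 2q^2 and MC = dTC/dq = 18 - 16q + 6q^2.
The AVC parabola has its vertex at q = 8/4 = 2, where AVC = 18 - 8·2 + 2·2^2 = ¥10.
Because ¥200 ≥ ¥10, revenue can cover variable cost; the firm operates.
Solving P = MC: -182 - 16q + 6q^2 = 0 ⇒ q = -13/3 or 7. On the upward-sloping branch, q* = 7.
Check: AVC at q = 7 is ¥60 ≤ P, so revenue covers variable cost.
Profit = P·q − TC = 200·7 − 608 = ¥792.

Produce at q = 7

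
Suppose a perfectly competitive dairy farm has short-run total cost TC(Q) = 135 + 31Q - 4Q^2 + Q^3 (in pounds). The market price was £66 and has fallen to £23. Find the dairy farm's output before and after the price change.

Output falls from 5 to 0 (the firm shuts down)

AVC = 31 - 4Q + Q^2, minimized at Q = 2 where min AVC = £27. MC = 31 - 8Q + 3Q^2.
At P = £66 ≥ min AVC, set P = MC on the rising branch: Q = 5.
At P = £23 < min AVC = £27, price no longer covers variable cost at any output, so the firm shuts down: Q = 0.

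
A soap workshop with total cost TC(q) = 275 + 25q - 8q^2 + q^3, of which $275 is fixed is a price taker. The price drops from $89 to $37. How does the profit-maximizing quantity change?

Output falls from 8 to 6

AVC = 25 - 8q + q^2, minimized at q = 4 where min AVC = $9. MC = 25 - 16q + 3q^2.
With P = $89 above the shutdown price, P = MC gives q = 8.
At P = $37 ≥ min AVC, set P = MC: q = 6. The firm stays open but cuts output.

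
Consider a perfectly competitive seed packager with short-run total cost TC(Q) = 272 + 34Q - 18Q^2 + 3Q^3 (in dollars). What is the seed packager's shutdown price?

The shutdown price is the minimum of AVC. VC = 34Q - 18Q^2 + 3Q^3, so AVC = 34 - 18Q + 3Q^2.
At the minimum of AVC, MC = AVC. MC = 34 - 36Q + 9Q^2; setting MC = AVC gives 6Q^2 - 18Q = 0, so Q = 3. min AVC = 7.
For P < $7 the firm produces nothing.

$7 per unit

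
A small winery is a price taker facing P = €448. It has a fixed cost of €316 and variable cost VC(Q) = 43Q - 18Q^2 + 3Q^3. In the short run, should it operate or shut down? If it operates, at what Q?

Variable cost is VC = 43Q - 18Q^2 + 3Q^3, so AVC = VC/Q = 43 - 18Q + 3Q^2 and MC = dTC/dQ = 43 - 36Q + 9Q^2.
AVC hits its minimum where MC = AVC, at Q = 3, giving min AVC = 43 - 18·3 + 3·3^2 = €16.
Since P = €448 ≥ min AVC = €16, price covers variable cost and the firm should produce.
P = MC gives -405 - 36Q + 9Q^2 = 0, with roots -5 and 9. Take the larger (rising MC): Q* = 9.
Check: AVC at Q = 9 is €124 ≤ P, so revenue covers variable cost.
Profit = P·Q − TC = 448·9 − 1432 = €2600.

Produce at Q = 9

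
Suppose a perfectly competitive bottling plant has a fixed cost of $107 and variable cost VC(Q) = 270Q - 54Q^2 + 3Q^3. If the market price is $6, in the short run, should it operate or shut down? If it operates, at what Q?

Shut down

Strip out fixed cost: VC = 270Q - 54Q^2 + 3Q^3. Then AVC = 270 - 54Q + 3Q^2 and MC = 270 - 108Q + 9Q^2.
AVC is minimized where dAVC/dQ = -54 + 6Q = 0, at Q = 9; min AVC = 270 - 54·9 + 3·9^2 = $27.
Since P = $6 < min AVC = $27, price fails to cover variable cost at any output.
The firm minimizes its loss by shutting down and losing only its fixed cost of $107.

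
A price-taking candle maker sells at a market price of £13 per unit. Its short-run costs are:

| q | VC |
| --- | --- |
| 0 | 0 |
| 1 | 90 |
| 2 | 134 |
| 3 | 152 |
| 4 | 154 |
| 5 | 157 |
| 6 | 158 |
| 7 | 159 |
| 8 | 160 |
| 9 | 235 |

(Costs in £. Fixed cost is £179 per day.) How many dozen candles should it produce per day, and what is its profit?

Profit at each row (π = 13q − TC): q=0: -179; q=1: -256; q=2: -287; q=3: -292; q=4: -281; q=5: -271; q=6: -259; q=7: -247; q=8: -235; q=9: -297.
Profit is highest at q = 0. Equivalently, the lowest AVC in the table is 160/8 ≈ £20 at q = 8, and P = £13 falls below it — price never covers variable cost, so the firm shuts down and loses only its fixed cost.

q = 0 (shut down); profit = -£179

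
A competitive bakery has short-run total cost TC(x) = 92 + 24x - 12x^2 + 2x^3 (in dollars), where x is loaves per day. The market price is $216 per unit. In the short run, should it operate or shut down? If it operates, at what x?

Variable cost is VC = 24x - 12x^2 + 2x^3, so AVC = VC/x = 24 - 12x + 2x^2 and MC = dTC/dx = 24 - 24x + 6x^2.
The AVC parabola has its vertex at x = 12/4 = 3, where AVC = 24 - 12·3 + 2·3^2 = $6.
P = $216 exceeds min AVC = $6, so the firm stays open.
Set P = MC: 216 = 24 - 24x + 6x^2 → -192 - 24x + 6x^2 = 0. The roots are x = -4 and x = 8; the profit-maximizing output is on the rising part of MC, so x* = 8.
Check: AVC at x = 8 is $56 ≤ P, so revenue covers variable cost.
Profit = P·x − TC = 216·8 − 540 = $1188.

Produce at x = 8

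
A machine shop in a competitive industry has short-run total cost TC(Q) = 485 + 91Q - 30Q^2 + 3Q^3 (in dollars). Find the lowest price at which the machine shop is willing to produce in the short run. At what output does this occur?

$16 per unit, at Q = 5

Short-run supply begins at min AVC. From VC = 91Q - 30Q^2 + 3Q^3, AVC = 91 - 30Q + 3Q^2.
At the minimum of AVC, MC = AVC. MC = 91 - 60Q + 9Q^2; setting MC = AVC gives 6Q^2 - 30Q = 0, so Q = 5. min AVC = 16.
For P < $16 the firm produces nothing.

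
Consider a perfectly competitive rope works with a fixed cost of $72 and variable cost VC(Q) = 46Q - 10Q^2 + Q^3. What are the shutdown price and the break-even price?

Shutdown price = $21; break-even price = $34

AVC = 46 - 10Q + Q^2; minimized at Q = 5, giving min AVC = $21. That is the shutdown price.
ATC = 72/Q + 46 - 10Q + Q^2. Setting dATC/dQ = −72/Q^2 − 10 + 2Q = 0 gives Q = 6 (since 2·6^3 − 10·6^2 = 72).
min ATC = 72/6 + 46 − 10·6 + 6^2 = $34. That is the break-even price.
For $21 ≤ P < $34 the firm produces at a loss; below $21 it shuts down.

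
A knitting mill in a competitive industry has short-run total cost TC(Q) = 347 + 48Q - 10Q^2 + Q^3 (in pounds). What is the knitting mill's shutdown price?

£23 per unit

The shutdown price is the minimum of AVC. VC = 48Q - 10Q^2 + Q^3, so AVC = 48 - 10Q + Q^2.
At the minimum of AVC, MC = AVC. MC = 48 - 20Q + 3Q^2; setting MC = AVC gives 2Q^2 - 10Q = 0, so Q = 5. min AVC = 23.
The firm shuts down for any P below £23.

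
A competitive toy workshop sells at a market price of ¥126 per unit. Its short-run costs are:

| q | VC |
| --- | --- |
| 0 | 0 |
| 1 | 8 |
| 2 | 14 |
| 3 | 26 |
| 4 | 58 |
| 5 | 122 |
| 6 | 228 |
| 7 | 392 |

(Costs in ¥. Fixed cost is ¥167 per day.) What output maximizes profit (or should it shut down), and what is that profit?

q = 6; profit = ¥361

Tabulate TR − TC: q=0: -167; q=1: -49; q=2: 71; q=3: 185; q=4: 279; q=5: 341; q=6: 361; q=7: 323.
Profit is maximized at q = 6. AVC there is 228/6 = ¥38 ≤ P, so producing beats shutting down (which would give -¥167).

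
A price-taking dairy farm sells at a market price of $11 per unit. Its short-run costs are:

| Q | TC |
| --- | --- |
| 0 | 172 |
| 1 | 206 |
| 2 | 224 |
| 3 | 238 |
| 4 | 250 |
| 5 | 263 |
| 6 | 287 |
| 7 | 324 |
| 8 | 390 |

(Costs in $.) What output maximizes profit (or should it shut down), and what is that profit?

Q = 0 (shut down); profit = -$172

Compute π = P·Q − TC at each output: Q=0: -172; Q=1: -195; Q=2: -202; Q=3: -205; Q=4: -206; Q=5: -208; Q=6: -221; Q=7: -247; Q=8: -302.
Profit is highest at Q = 0. Equivalently, the lowest AVC in the table is 91/5 ≈ $18.20 at Q = 5, and P = $11 falls below it — price never covers variable cost, so the firm shuts down and loses only its fixed cost.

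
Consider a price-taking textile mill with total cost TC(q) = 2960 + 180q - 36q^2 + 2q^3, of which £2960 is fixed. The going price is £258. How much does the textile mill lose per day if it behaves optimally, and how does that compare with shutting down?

Profit = -£256 at q = 13

AVC = 180 - 36q + 2q^2 has its minimum £18 at q = 9; price £258 clears that bar, so the firm operates.
With MC = 180 - 72q + 6q^2, P = MC on the upward-sloping part at q* = 13.
TR = 258·13 = 3354. TC = 2960 + 650 = 3610. Profit = 3354 − 3610 = -£256.
Shutting down would mean losing the fixed cost of £2960, so operating at a loss of £256 is better by £2704.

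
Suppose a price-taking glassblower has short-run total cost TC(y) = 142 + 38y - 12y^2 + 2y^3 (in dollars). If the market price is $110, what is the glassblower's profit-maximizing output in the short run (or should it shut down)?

Variable cost is VC = 38y - 12y^2 + 2y^3, so AVC = VC/y = 38 - 12y + 2y^2 and MC = dTC/dy = 38 - 24y + 6y^2.
The AVC parabola has its vertex at y = 12/4 = 3, where AVC = 38 - 12·3 + 2·3^2 = $20.
P = $110 exceeds min AVC = $20, so the firm stays open.
Solving P = MC: -72 - 24y + 6y^2 = 0 ⇒ y = -2 or 6. On the upward-sloping branch, y* = 6.
Check: AVC at y = 6 is $38 ≤ P, so revenue covers variable cost.
Profit = P·y − TC = 110·6 − 370 = $290.

Produce at y = 6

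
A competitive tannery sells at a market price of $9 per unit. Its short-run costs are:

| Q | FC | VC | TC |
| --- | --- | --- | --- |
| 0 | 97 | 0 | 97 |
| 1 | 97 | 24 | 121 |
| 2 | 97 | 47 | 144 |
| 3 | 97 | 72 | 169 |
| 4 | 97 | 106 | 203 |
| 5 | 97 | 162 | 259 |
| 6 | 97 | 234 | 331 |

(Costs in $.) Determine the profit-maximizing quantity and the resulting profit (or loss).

Q = 0 (shut down); profit = -$97

Tabulate TR − TC: Q=0: -97; Q=1: -112; Q=2: -126; Q=3: -142; Q=4: -167; Q=5: -214; Q=6: -277.
Profit is highest at Q = 0. Equivalently, the lowest AVC in the table is 47/2 ≈ $23.50 at Q = 2, and P = $9 falls below it — price never covers variable cost, so the firm shuts down and loses only its fixed cost.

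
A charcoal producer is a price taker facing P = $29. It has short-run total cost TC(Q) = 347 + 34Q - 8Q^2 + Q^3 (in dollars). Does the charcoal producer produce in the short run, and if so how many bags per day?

Variable cost is VC = 34Q - 8Q^2 + Q^3, so AVC = VC/Q = 34 - 8Q + Q^2 and MC = dTC/dQ = 34 - 16Q + 3Q^2.
AVC is minimized where dAVC/dQ = -8 + 2Q = 0, at Q = 4; min AVC = 34 - 8·4 + 4^2 = $18.
Since P = $29 ≥ min AVC = $18, price covers variable cost and the firm should produce.
P = MC gives 5 - 16Q + 3Q^2 = 0, with roots 1/3 and 5. Take the larger (rising MC): Q* = 5.
Check: AVC at Q = 5 is $19 ≤ P, so revenue covers variable cost.
Profit = P·Q − TC = 29·5 − 442 = -$297, a loss, but smaller than the $347 fixed cost the firm would lose by shutting down.

Produce at Q = 5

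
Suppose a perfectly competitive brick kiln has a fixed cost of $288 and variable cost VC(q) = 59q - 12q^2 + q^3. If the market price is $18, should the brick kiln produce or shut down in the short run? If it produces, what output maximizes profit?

From TC, MC = TC'(q) = 59 - 24q + 3q^2 and AVC = VC/q = 59 - 12q + q^2.
AVC hits its minimum where MC = AVC, at q = 6, giving min AVC = 59 - 12·6 + 6^2 = $23.
Since P = $18 < min AVC = $23, price fails to cover variable cost at any output.
The firm minimizes its loss by shutting down and losing only its fixed cost of $288.

Shut down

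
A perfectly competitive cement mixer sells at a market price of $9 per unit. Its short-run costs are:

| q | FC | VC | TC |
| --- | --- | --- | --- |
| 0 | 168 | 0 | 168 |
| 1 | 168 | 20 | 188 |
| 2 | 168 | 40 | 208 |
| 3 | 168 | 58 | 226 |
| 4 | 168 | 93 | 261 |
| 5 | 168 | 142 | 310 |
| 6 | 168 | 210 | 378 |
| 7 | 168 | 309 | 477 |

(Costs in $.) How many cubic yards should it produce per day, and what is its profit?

Profit at each row (π = 9q − TC): q=0: -168; q=1: -179; q=2: -190; q=3: -199; q=4: -225; q=5: -265; q=6: -324; q=7: -414.
Profit is highest at q = 0. Equivalently, the lowest AVC in the table is 58/3 ≈ $19.33 at q = 3, and P = $9 falls below it — price never covers variable cost, so the firm shuts down and loses only its fixed cost.

q = 0 (shut down); profit = -$168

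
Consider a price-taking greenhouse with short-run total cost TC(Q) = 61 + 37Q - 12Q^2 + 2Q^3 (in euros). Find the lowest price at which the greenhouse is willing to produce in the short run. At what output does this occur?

€19 per unit, at Q = 3

The firm shuts down when price falls below the minimum of average variable cost. AVC = VC/Q = 37 - 12Q + 2Q^2.
dAVC/dQ = -12 + 4Q = 0 gives Q = 3. min AVC = 37 - 12·3 + 2·3^2 = 19.
The firm shuts down for any P below €19.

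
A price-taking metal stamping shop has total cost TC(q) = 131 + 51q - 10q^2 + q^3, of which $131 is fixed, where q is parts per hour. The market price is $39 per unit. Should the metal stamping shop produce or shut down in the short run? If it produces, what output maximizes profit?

Produce at q = 6

Variable cost is VC = 51q - 10q^2 + q^3, so AVC = VC/q = 51 - 10q + q^2 and MC = dTC/dq = 51 - 20q + 3q^2.
AVC is minimized where dAVC/dq = -10 + 2q = 0, at q = 5; min AVC = 51 - 10·5 + 5^2 = $26.
Because $39 ≥ $26, revenue can cover variable cost; the firm operates.
P = MC gives 12 - 20q + 3q^2 = 0, with roots 2/3 and 6. Take the larger (rising MC): q* = 6.
Check: AVC at q = 6 is $27 ≤ P, so revenue covers variable cost.
Profit = P·q − TC = 39·6 − 293 = -$59, a loss, but smaller than the $131 fixed cost the firm would lose by shutting down.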